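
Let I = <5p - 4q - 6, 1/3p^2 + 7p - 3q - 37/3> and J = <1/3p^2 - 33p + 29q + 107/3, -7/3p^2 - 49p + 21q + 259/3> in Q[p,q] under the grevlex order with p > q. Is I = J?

Equality of ideals is decidable: compute both reduced Gröbner bases (unique for the ordering) and check whether they agree.
Buchberger on the first generating set:
f_1 = 5p - 4q - 6, LT = p.
f_2 = 1/3p^2 + 7p - 3q - 37/3, LT = p^2.

S(f_1,f_2): lcm = p^2. S = -4/5pq - 111/5p + 9q + 37.
  leading term pq: subtract (-4/25q)·f_1 from -4/5pq - 111/5p + 9q + 37 → -16/25q^2 - 111/5p + 201/25q + 37
  leading term q^2: no divisor's leading term divides it; move -16/25q^2 to the remainder.
  leading term p: subtract (-111/25)·f_1 from -111/5p + 201/25q + 37 → -243/25q + 259/25
  leading term q: no divisor's leading term divides it; move -243/25q to the remainder.
  leading term 1: no divisor's leading term divides it; move 259/25 to the remainder.
  remainder -16/25q^2 - 243/25q + 259/25 ≠ 0; add g_3 = -16/25q^2 - 243/25q + 259/25 to the basis.

S(f_1,g_3): leading monomials are coprime, so the S-polynomial reduces to 0 (Buchberger's first criterion).
S(f_2,g_3): leading monomials are coprime, so the S-polynomial reduces to 0 (Buchberger's first criterion).
Every S-polynomial of the final basis reduces to 0, so we have a Gröbner basis.
Inter-reduce: drop elements whose leading term is divisible by another's, tail-reduce, and make monic.
Reduced Gröbner basis: {q^2 + 243/16q - 259/16, p - 4/5q - 6/5}.

Buchberger on the second generating set:
h_1 = 1/3p^2 - 33p + 29q + 107/3, LT = p^2.
h_2 = -7/3p^2 - 49p + 21q + 259/3, LT = p^2.

S(h_1,h_2): lcm = p^2. S = -120p + 96q + 144.
  leading term p: no divisor's leading term divides it; move -120p to the remainder.
  leading term q: no divisor's leading term divides it; move 96q to the remainder.
  leading term 1: no divisor's leading term divides it; move 144 to the remainder.
  remainder -120p + 96q + 144 ≠ 0; add k_3 = -120p + 96q + 144 to the basis.

S(h_1,k_3): lcm = p^2. S = 4/5pq - 489/5p + 87q + 107.
  leading term pq: subtract (-1/150q)·k_3 from 4/5pq - 489/5p + 87q + 107 → 16/25q^2 - 489/5p + 2199/25q + 107
  leading term q^2: no divisor's leading term divides it; move 16/25q^2 to the remainder.
  leading term p: subtract (163/200)·k_3 from -489/5p + 2199/25q + 107 → 243/25q - 259/25
  leading term q: no divisor's leading term divides it; move 243/25q to the remainder.
  leading term 1: no divisor's leading term divides it; move -259/25 to the remainder.
  remainder 16/25q^2 + 243/25q - 259/25 ≠ 0; add k_4 = 16/25q^2 + 243/25q - 259/25 to the basis.

S(h_2,k_3): lcm = p^2. S = 4/5pq + 111/5p - 9q - 37.
  leading term pq: subtract (-1/150q)·k_3 from 4/5pq + 111/5p - 9q - 37 → 16/25q^2 + 111/5p - 201/25q - 37
  leading term q^2: subtract (1)·k_4 from 16/25q^2 + 111/5p - 201/25q - 37 → 111/5p - 444/25q - 666/25
  leading term p: subtract (-37/200)·k_3 from 111/5p - 444/25q - 666/25 → 0
  remainder 0.

S(h_1,k_4): leading monomials are coprime, so the S-polynomial reduces to 0 (Buchberger's first criterion).
S(h_2,k_4): leading monomials are coprime, so the S-polynomial reduces to 0 (Buchberger's first criterion).
S(k_3,k_4): leading monomials are coprime, so the S-polynomial reduces to 0 (Buchberger's first criterion).
Every S-polynomial of the final basis reduces to 0, so we have a Gröbner basis.
Inter-reduce: drop elements whose leading term is divisible by another's, tail-reduce, and make monic.
Reduced Gröbner basis: {q^2 + 243/16q - 259/16, p - 4/5q - 6/5}.

Same reduced basis, so the two generating sets span the same ideal.

Yes, the ideals are equal.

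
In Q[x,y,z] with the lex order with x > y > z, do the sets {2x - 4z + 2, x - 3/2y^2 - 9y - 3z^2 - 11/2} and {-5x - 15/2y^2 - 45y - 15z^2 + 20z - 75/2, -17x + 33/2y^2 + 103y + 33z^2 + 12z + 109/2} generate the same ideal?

Equality of ideals is decidable: compute both reduced Gröbner bases (unique for the ordering) and check whether they agree.
Buchberger on the first generating set:
f_1 = 2x - 4z + 2, LT = x.
f_2 = x - 3/2y^2 - 9y - 3z^2 - 11/2, LT = x.

S(f_1,f_2): lcm = x. S = 3/2y^2 + 9y + 3z^2 - 2z + 13/2.
  reduce S modulo (f_1, f_2):
  remainder 3/2y^2 + 9y + 3z^2 - 2z + 13/2 ≠ 0; add g_3 = 3/2y^2 + 9y + 3z^2 - 2z + 13/2 to the basis.

The other S-polynomials (S(f_1,g_3), S(f_2,g_3)) all reduce to 0 modulo the current basis, so we have a Gröbner basis.
Inter-reduce: drop elements whose leading term is divisible by another's, tail-reduce, and make monic.
Reduced Gröbner basis: {x - 2z + 1, y^2 + 6y + 2z^2 - 4/3z + 13/3}.

Buchberger on the second generating set:
h_1 = -5x - 15/2y^2 - 45y - 15z^2 + 20z - 75/2, LT = x.
h_2 = -17x + 33/2y^2 + 103y + 33z^2 + 12z + 109/2, LT = x.

S(h_1,h_2): lcm = x. S = 42/17y^2 + 256/17y + 84/17z^2 - 56/17z + 182/17.
  reduce S modulo (h_1, h_2):
  remainder 42/17y^2 + 256/17y + 84/17z^2 - 56/17z + 182/17 ≠ 0; add k_3 = 42/17y^2 + 256/17y + 84/17z^2 - 56/17z + 182/17 to the basis.

The other S-polynomials (S(h_1,k_3), S(h_2,k_3)) all reduce to 0 modulo the current basis, so we have a Gröbner basis.
Inter-reduce: drop elements whose leading term is divisible by another's, tail-reduce, and make monic.
Reduced Gröbner basis: {x - 1/7y - 2z + 1, y^2 + 128/21y + 2z^2 - 4/3z + 13/3}.

These differ, so the ideals are not equal.

No, the ideals differ.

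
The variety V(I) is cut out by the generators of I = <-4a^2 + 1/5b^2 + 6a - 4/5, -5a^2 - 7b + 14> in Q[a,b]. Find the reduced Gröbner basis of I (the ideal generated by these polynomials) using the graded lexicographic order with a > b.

Buchberger's algorithm terminates because the ascending chain of leading-term ideals stabilizes.

f_1 = -4a^2 + 1/5b^2 + 6a - 4/5, LT = a^2.
f_2 = -5a^2 - 7b + 14, LT = a^2.

S(f_1,f_2): lcm = a^2. S = -1/20b^2 - 3/2a - 7/5b + 3.
  leading term b^2: no divisor's leading term divides it; move -1/20b^2 to the remainder.
  leading term a: no divisor's leading term divides it; move -3/2a to the remainder.
  leading term b: no divisor's leading term divides it; move -7/5b to the remainder.
  leading term 1: no divisor's leading term divides it; move 3 to the remainder.
  remainder -1/20b^2 - 3/2a - 7/5b + 3 ≠ 0; add g_3 = -1/20b^2 - 3/2a - 7/5b + 3 to the basis.

The other S-polynomials (S(f_1,g_3), S(f_2,g_3)) all reduce to 0 modulo the current basis, so we have a Gröbner basis.
Inter-reduce: drop elements whose leading term is divisible by another's, tail-reduce, and make monic.

G = {a^2 + 7/5b - 14/5, b^2 + 30a + 28b - 60}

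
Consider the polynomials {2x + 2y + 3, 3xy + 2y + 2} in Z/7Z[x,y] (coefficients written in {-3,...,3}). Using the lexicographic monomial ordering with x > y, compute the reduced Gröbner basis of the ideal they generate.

G = {x + y - 2, y^2 + 2y - 3}

f_1 = 2x + 2y + 3, LT = x.
f_2 = 3xy + 2y + 2, LT = xy.

S(f_1,f_2): lcm = xy. S = y^2 + 2y - 3.
  reduce S modulo (f_1, f_2):
  remainder y^2 + 2y - 3 ≠ 0; add g_3 = y^2 + 2y - 3 to the basis.

The other S-polynomials (S(f_1,g_3), S(f_2,g_3)) all reduce to 0 modulo the current basis, so we have a Gröbner basis.
Inter-reduce: drop elements whose leading term is divisible by another's, tail-reduce, and make monic.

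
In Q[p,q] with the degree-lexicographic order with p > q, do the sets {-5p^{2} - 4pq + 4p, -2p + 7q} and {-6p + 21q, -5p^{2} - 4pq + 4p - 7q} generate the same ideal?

No, the ideals differ.

Equality of ideals is decidable: compute both reduced Gröbner bases (unique for the ordering) and check whether they agree.
Buchberger on the first generating set:
f_1 = -5p^{2} - 4pq + 4p, LT = p^{2}.
f_2 = -2p + 7q, LT = p.

S(f_1,f_2): lcm = p^{2}. S = \tfrac{43}{10}pq - \tfrac{4}{5}p.
  leading term pq: subtract (-\tfrac{43}{20}q)·f_2 from \tfrac{43}{10}pq - \tfrac{4}{5}p → \tfrac{301}{20}q^{2} - \tfrac{4}{5}p
  leading term q^{2}: no divisor's leading term divides it; move \tfrac{301}{20}q^{2} to the remainder.
  leading term p: subtract (\tfrac{2}{5})·f_2 from -\tfrac{4}{5}p → -\tfrac{14}{5}q
  leading term q: no divisor's leading term divides it; move -\tfrac{14}{5}q to the remainder.
  remainder \tfrac{301}{20}q^{2} - \tfrac{14}{5}q ≠ 0; add g_3 = \tfrac{301}{20}q^{2} - \tfrac{14}{5}q to the basis.

S(f_1,g_3): leading monomials are coprime, so the S-polynomial reduces to 0 (Buchberger's first criterion).
S(f_2,g_3): leading monomials are coprime, so the S-polynomial reduces to 0 (Buchberger's first criterion).
Every S-polynomial of the final basis reduces to 0, so we have a Gröbner basis.
Inter-reduce: drop elements whose leading term is divisible by another's, tail-reduce, and make monic.
Reduced Gröbner basis: {q^{2} - \tfrac{8}{43}q, p - \tfrac{7}{2}q}.

Buchberger on the second generating set:
h_1 = -6p + 21q, LT = p.
h_2 = -5p^{2} - 4pq + 4p - 7q, LT = p^{2}.

S(h_1,h_2): lcm = p^{2}. S = -\tfrac{43}{10}pq + \tfrac{4}{5}p - \tfrac{7}{5}q.
  leading term pq: subtract (\tfrac{43}{60}q)·h_1 from -\tfrac{43}{10}pq + \tfrac{4}{5}p - \tfrac{7}{5}q → -\tfrac{301}{20}q^{2} + \tfrac{4}{5}p - \tfrac{7}{5}q
  leading term q^{2}: no divisor's leading term divides it; move -\tfrac{301}{20}q^{2} to the remainder.
  leading term p: subtract (-\tfrac{2}{15})·h_1 from \tfrac{4}{5}p - \tfrac{7}{5}q → \tfrac{7}{5}q
  leading term q: no divisor's leading term divides it; move \tfrac{7}{5}q to the remainder.
  remainder -\tfrac{301}{20}q^{2} + \tfrac{7}{5}q ≠ 0; add k_3 = -\tfrac{301}{20}q^{2} + \tfrac{7}{5}q to the basis.

S(h_1,k_3): leading monomials are coprime, so the S-polynomial reduces to 0 (Buchberger's first criterion).
S(h_2,k_3): leading monomials are coprime, so the S-polynomial reduces to 0 (Buchberger's first criterion).
Every S-polynomial of the final basis reduces to 0, so we have a Gröbner basis.
Inter-reduce: drop elements whose leading term is divisible by another's, tail-reduce, and make monic.
Reduced Gröbner basis: {q^{2} - \tfrac{4}{43}q, p - \tfrac{7}{2}q}.

The bases are distinct; the ideals are different.
The same test decides containment: I ⊆ J iff every generator of I reduces to 0 modulo a Gröbner basis of J.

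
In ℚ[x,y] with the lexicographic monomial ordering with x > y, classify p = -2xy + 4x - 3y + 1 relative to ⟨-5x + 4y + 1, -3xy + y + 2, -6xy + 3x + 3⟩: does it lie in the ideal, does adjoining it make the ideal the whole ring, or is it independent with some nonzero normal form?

First compute the reduced Gröbner basis of I by Buchberger's algorithm.
f_1 = -5x + 4y + 1, LT = x.
f_2 = -3xy + y + 2, LT = xy.
f_3 = -6xy + 3x + 3, LT = xy.

S(f_1,f_2): lcm = xy. S = -⅘y² + 2/15y + ⅔.
  leading term y²: no divisor's leading term divides it; move -⅘y² to the remainder.
  leading term y: no divisor's leading term divides it; move 2/15y to the remainder.
  leading term 1: no divisor's leading term divides it; move ⅔ to the remainder.
  remainder -⅘y² + 2/15y + ⅔ ≠ 0; add h_4 = -⅘y² + 2/15y + ⅔ to the basis.

S(f_1,f_3): lcm = xy. S = ½x - ⅘y² - ⅕y + ½.
  leading term x: subtract (-1/10)·f_1 from ½x - ⅘y² - ⅕y + ½ → -⅘y² + ⅕y + ⅗
  leading term y²: subtract (1)·h_4 from -⅘y² + ⅕y + ⅗ → 1/15y - 1/15
  leading term y: no divisor's leading term divides it; move 1/15y to the remainder.
  leading term 1: no divisor's leading term divides it; move -1/15 to the remainder.
  remainder 1/15y - 1/15 ≠ 0; add h_5 = 1/15y - 1/15 to the basis.

The other S-polynomials (S(f_2,f_3), S(f_1,h_4), S(f_2,h_4), S(f_3,h_4), S(f_1,h_5), S(f_2,h_5), S(f_3,h_5), S(h_4,h_5)) all reduce to 0 modulo the current basis, so we have a Gröbner basis.
Inter-reduce: drop elements whose leading term is divisible by another's, tail-reduce, and make monic.
Reduced Gröbner basis: {x - 1, y - 1}.
Label its elements g_1 = x - 1, g_2 = y - 1.

Reduce p = -2xy + 4x - 3y + 1 modulo G:
  leading term xy: subtract (-2y)·g_1 from -2xy + 4x - 3y + 1 → 4x - 5y + 1
  leading term x: subtract (4)·g_1 from 4x - 5y + 1 → -5y + 5
  leading term y: subtract (-5)·g_2 from -5y + 5 → 0
  normal form = 0.
Since the normal form is 0, p ∈ I.

-2xy + 4x - 3y + 1 lies in I (it reduces to 0).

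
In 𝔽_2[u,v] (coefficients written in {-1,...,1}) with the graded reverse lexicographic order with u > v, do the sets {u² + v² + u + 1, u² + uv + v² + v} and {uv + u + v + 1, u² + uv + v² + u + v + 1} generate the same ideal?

No, the ideals differ.

Equality of ideals is decidable: compute both reduced Gröbner bases (unique for the ordering) and check whether they agree.
Buchberger on the first generating set:
f_1 = u² + v² + u + 1, LT = u².
f_2 = u² + uv + v² + v, LT = u².

S(f_1,f_2): lcm = u². S = uv + u + v + 1.
  leading term uv: no divisor's leading term divides it; move uv to the remainder.
  leading term u: no divisor's leading term divides it; move u to the remainder.
  leading term v: no divisor's leading term divides it; move v to the remainder.
  leading term 1: no divisor's leading term divides it; move 1 to the remainder.
  remainder uv + u + v + 1 ≠ 0; add g_3 = uv + u + v + 1 to the basis.

S(f_1,g_3): lcm = u²v. S = v³ + u² + u + v.
  leading term v³: no divisor's leading term divides it; move v³ to the remainder.
  leading term u²: subtract (1)·f_1 from u² + u + v → v² + v + 1
  leading term v²: no divisor's leading term divides it; move v² to the remainder.
  leading term v: no divisor's leading term divides it; move v to the remainder.
  leading term 1: no divisor's leading term divides it; move 1 to the remainder.
  remainder v³ + v² + v + 1 ≠ 0; add g_4 = v³ + v² + v + 1 to the basis.

The other S-polynomials (S(f_2,g_3), S(f_1,g_4), S(f_2,g_4), S(g_3,g_4)) all reduce to 0 modulo the current basis, so we have a Gröbner basis.
Inter-reduce: drop elements whose leading term is divisible by another's, tail-reduce, and make monic.
Reduced Gröbner basis: {v³ + v² + v + 1, u² + v² + u + 1, uv + u + v + 1}.

Buchberger on the second generating set:
h_1 = uv + u + v + 1, LT = uv.
h_2 = u² + uv + v² + u + v + 1, LT = u².

S(h_1,h_2): lcm = u²v. S = uv² + v³ + u² + v² + u + v.
  leading term uv²: subtract (v)·h_1 from uv² + v³ + u² + v² + u + v → v³ + u² + uv + u
  leading term v³: no divisor's leading term divides it; move v³ to the remainder.
  leading term u²: subtract (1)·h_2 from u² + uv + u → v² + v + 1
  leading term v²: no divisor's leading term divides it; move v² to the remainder.
  leading term v: no divisor's leading term divides it; move v to the remainder.
  leading term 1: no divisor's leading term divides it; move 1 to the remainder.
  remainder v³ + v² + v + 1 ≠ 0; add k_3 = v³ + v² + v + 1 to the basis.

The other S-polynomials (S(h_1,k_3), S(h_2,k_3)) all reduce to 0 modulo the current basis, so we have a Gröbner basis.
Inter-reduce: drop elements whose leading term is divisible by another's, tail-reduce, and make monic.
Reduced Gröbner basis: {v³ + v² + v + 1, u² + v², uv + u + v + 1}.

These differ, so the ideals are not equal.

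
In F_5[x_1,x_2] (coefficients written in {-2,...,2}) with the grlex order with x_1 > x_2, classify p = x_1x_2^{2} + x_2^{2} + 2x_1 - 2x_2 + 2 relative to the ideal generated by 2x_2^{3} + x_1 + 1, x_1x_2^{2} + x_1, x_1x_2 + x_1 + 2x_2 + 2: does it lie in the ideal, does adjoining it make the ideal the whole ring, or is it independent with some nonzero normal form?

x_1x_2^{2} + x_2^{2} + 2x_1 - 2x_2 + 2 lies in I (it reduces to 0).

First compute the reduced Gröbner basis of I by Buchberger's algorithm.
f_1 = 2x_2^{3} + x_1 + 1, LT = x_2^{3}.
f_2 = x_1x_2^{2} + x_1, LT = x_1x_2^{2}.
f_3 = x_1x_2 + x_1 + 2x_2 + 2, LT = x_1x_2.

S(f_1,f_2): lcm = x_1x_2^{3}. S = -2x_1^{2} - x_1x_2 - 2x_1.
  reduce S modulo (f_1, f_2, f_3):
  remainder -2x_1^{2} - x_1 + 2x_2 + 2 ≠ 0; add h_4 = -2x_1^{2} - x_1 + 2x_2 + 2 to the basis.

S(f_1,f_3): lcm = x_1x_2^{3}. S = -x_1x_2^{2} - 2x_2^{3} - 2x_1^{2} - 2x_2^{2} - 2x_1.
  reduce S modulo (f_1, f_2, f_3, h_4):
  remainder -2x_2^{2} + x_1 - 2x_2 - 1 ≠ 0; add h_5 = -2x_2^{2} + x_1 - 2x_2 - 1 to the basis.

S(f_2,f_3): lcm = x_1x_2^{2}. S = -x_1x_2 - 2x_2^{2} + x_1 - 2x_2.
  reduce S modulo (f_1, f_2, f_3, h_4, h_5):
  remainder x_1 + 2x_2 - 2 ≠ 0; add h_6 = x_1 + 2x_2 - 2 to the basis.

S(f_3,h_4): lcm = x_1^{2}x_2. S = x_1^{2} - x_1x_2 + x_2^{2} + 2x_1 + x_2.
  reduce S modulo (f_1, f_2, f_3, h_4, h_5, h_6):
  remainder 2x_2 + 1 ≠ 0; add h_7 = 2x_2 + 1 to the basis.

The other S-polynomials (S(f_1,h_4), S(f_2,h_4), S(f_1,h_5), S(f_2,h_5), S(f_3,h_5), S(h_4,h_5), S(f_1,h_6), S(f_2,h_6), S(f_3,h_6), S(h_4,h_6), S(h_5,h_6), S(f_1,h_7), S(f_2,h_7), S(f_3,h_7), S(h_4,h_7), S(h_5,h_7), S(h_6,h_7)) all reduce to 0 modulo the current basis, so we have a Gröbner basis.
Inter-reduce: drop elements whose leading term is divisible by another's, tail-reduce, and make monic.
Reduced Gröbner basis: {x_1 + 2, x_2 - 2}.
Label its elements g_1 = x_1 + 2, g_2 = x_2 - 2.

Reduce p = x_1x_2^{2} + x_2^{2} + 2x_1 - 2x_2 + 2 modulo G:
  leading term x_1x_2^{2}: subtract (x_2^{2})·g_1 from x_1x_2^{2} + x_2^{2} + 2x_1 - 2x_2 + 2 → -x_2^{2} + 2x_1 - 2x_2 + 2
  leading term x_2^{2}: subtract (-x_2)·g_2 from -x_2^{2} + 2x_1 - 2x_2 + 2 → 2x_1 + x_2 + 2
  leading term x_1: subtract (2)·g_1 from 2x_1 + x_2 + 2 → x_2 - 2
  leading term x_2: subtract (1)·g_2 from x_2 - 2 → 0
  normal form = 0.
Since the normal form is 0, p ∈ I.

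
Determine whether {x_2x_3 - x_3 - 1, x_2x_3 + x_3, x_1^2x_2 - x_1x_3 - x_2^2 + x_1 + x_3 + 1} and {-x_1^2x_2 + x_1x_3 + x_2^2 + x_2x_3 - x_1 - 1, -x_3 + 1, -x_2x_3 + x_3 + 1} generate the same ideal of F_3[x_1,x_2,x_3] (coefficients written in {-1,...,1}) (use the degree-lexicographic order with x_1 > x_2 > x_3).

Equality of ideals is decidable: compute both reduced Gröbner bases (unique for the ordering) and check whether they agree.
Buchberger on the first generating set:
f_1 = x_2x_3 - x_3 - 1, LT = x_2x_3.
f_2 = x_2x_3 + x_3, LT = x_2x_3.
f_3 = x_1^2x_2 - x_1x_3 - x_2^2 + x_1 + x_3 + 1, LT = x_1^2x_2.

S(f_1,f_2): lcm = x_2x_3. S = x_3 - 1.
  reduce S modulo (f_1, f_2, f_3):
  remainder x_3 - 1 ≠ 0; add g_4 = x_3 - 1 to the basis.

S(f_1,f_3): lcm = x_1^2x_2x_3. S = -x_1^2x_3 + x_1x_3^2 + x_2^2x_3 - x_1^2 - x_1x_3 - x_3^2 - x_3.
  reduce S modulo (f_1, f_2, f_3, g_4):
  remainder x_1^2 + x_2 ≠ 0; add g_5 = x_1^2 + x_2 to the basis.

S(f_1,g_4): lcm = x_2x_3. S = x_2 - x_3 - 1.
  reduce S modulo (f_1, f_2, f_3, g_4, g_5):
  remainder x_2 + 1 ≠ 0; add g_6 = x_2 + 1 to the basis.

The other S-polynomials (S(f_2,f_3), S(f_2,g_4), S(f_3,g_4), S(f_1,g_5), S(f_2,g_5), S(f_3,g_5), S(g_4,g_5), S(f_1,g_6), S(f_2,g_6), S(f_3,g_6), S(g_4,g_6), S(g_5,g_6)) all reduce to 0 modulo the current basis, so we have a Gröbner basis.
Inter-reduce: drop elements whose leading term is divisible by another's, tail-reduce, and make monic.
Reduced Gröbner basis: {x_1^2 - 1, x_2 + 1, x_3 - 1}.

Buchberger on the second generating set:
h_1 = -x_1^2x_2 + x_1x_3 + x_2^2 + x_2x_3 - x_1 - 1, LT = x_1^2x_2.
h_2 = -x_3 + 1, LT = x_3.
h_3 = -x_2x_3 + x_3 + 1, LT = x_2x_3.

S(h_1,h_3): lcm = x_1^2x_2x_3. S = x_1^2x_3 - x_1x_3^2 - x_2^2x_3 - x_2x_3^2 + x_1^2 + x_1x_3 + x_3.
  reduce S modulo (h_1, h_2, h_3):
  remainder -x_1^2 - x_2^2 - x_2 + 1 ≠ 0; add k_4 = -x_1^2 - x_2^2 - x_2 + 1 to the basis.

S(h_2,h_3): lcm = x_2x_3. S = -x_2 + x_3 + 1.
  reduce S modulo (h_1, h_2, h_3, k_4):
  remainder -x_2 - 1 ≠ 0; add k_5 = -x_2 - 1 to the basis.

The other S-polynomials (S(h_1,h_2), S(h_1,k_4), S(h_2,k_4), S(h_3,k_4), S(h_1,k_5), S(h_2,k_5), S(h_3,k_5), S(k_4,k_5)) all reduce to 0 modulo the current basis, so we have a Gröbner basis.
Inter-reduce: drop elements whose leading term is divisible by another's, tail-reduce, and make monic.
Reduced Gröbner basis: {x_1^2 - 1, x_2 + 1, x_3 - 1}.

The two bases agree; hence the ideals are identical.
The choice of monomial ordering does not affect the verdict — as long as both bases are computed under the same ordering, their equality decides ideal equality.

Yes, the ideals are equal.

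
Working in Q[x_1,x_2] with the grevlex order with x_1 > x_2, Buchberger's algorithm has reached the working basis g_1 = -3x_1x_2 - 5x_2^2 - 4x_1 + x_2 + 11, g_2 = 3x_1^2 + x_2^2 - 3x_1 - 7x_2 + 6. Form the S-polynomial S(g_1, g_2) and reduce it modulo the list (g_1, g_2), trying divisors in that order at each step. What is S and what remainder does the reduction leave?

S(g_1, g_2) = 5/3x_1x_2^2 - 1/3x_2^3 + 4/3x_1^2 + 2/3x_1x_2 + 7/3x_2^2 - 11/3x_1 - 2x_2; remainder on division = -28/9x_2^3 + 136/27x_2^2 - 7/27x_1 + 181/27x_2 - 226/27.

lcm(LM(g_1), LM(g_2)) = x_1^2x_2.
S = (lcm/LT(g_1))·g_1 − (lcm/LT(g_2))·g_2 = 5/3x_1x_2^2 - 1/3x_2^3 + 4/3x_1^2 + 2/3x_1x_2 + 7/3x_2^2 - 11/3x_1 - 2x_2.
Reduce S modulo (g_1, g_2) in that order:
  leading term x_1x_2^2: subtract (-5/9x_2)·g_1 from 5/3x_1x_2^2 - 1/3x_2^3 + 4/3x_1^2 + 2/3x_1x_2 + 7/3x_2^2 - 11/3x_1 - 2x_2 → -28/9x_2^3 + 4/3x_1^2 - 14/9x_1x_2 + 26/9x_2^2 - 11/3x_1 + 37/9x_2
  leading term x_2^3: no divisor's leading term divides it; move -28/9x_2^3 to the remainder.
  leading term x_1^2: subtract (4/9)·g_2 from 4/3x_1^2 - 14/9x_1x_2 + 26/9x_2^2 - 11/3x_1 + 37/9x_2 → -14/9x_1x_2 + 22/9x_2^2 - 7/3x_1 + 65/9x_2 - 8/3
  leading term x_1x_2: subtract (14/27)·g_1 from -14/9x_1x_2 + 22/9x_2^2 - 7/3x_1 + 65/9x_2 - 8/3 → 136/27x_2^2 - 7/27x_1 + 181/27x_2 - 226/27
  leading term x_2^2: no divisor's leading term divides it; move 136/27x_2^2 to the remainder.
  leading term x_1: no divisor's leading term divides it; move -7/27x_1 to the remainder.
  leading term x_2: no divisor's leading term divides it; move 181/27x_2 to the remainder.
  leading term 1: no divisor's leading term divides it; move -226/27 to the remainder.
The remainder -28/9x_2^3 + 136/27x_2^2 - 7/27x_1 + 181/27x_2 - 226/27 is nonzero, so it would be added as the next basis element.
This is the inner loop of Buchberger's algorithm — each nonzero remainder becomes a new basis element.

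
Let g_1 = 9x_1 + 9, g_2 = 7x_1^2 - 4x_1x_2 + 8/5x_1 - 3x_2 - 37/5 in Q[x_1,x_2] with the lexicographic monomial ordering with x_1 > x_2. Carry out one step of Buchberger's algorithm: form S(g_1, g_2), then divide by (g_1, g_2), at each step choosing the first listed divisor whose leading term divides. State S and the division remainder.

S(g_1, g_2) = 4/7x_1x_2 + 27/35x_1 + 3/7x_2 + 37/35; remainder on division = -1/7x_2 + 2/7.

lcm(LM(g_1), LM(g_2)) = x_1^2.
S = (lcm/LT(g_1))·g_1 − (lcm/LT(g_2))·g_2 = 4/7x_1x_2 + 27/35x_1 + 3/7x_2 + 37/35.
Reduce S modulo (g_1, g_2) in that order:
  leading term x_1x_2: subtract (4/63x_2)·g_1 from 4/7x_1x_2 + 27/35x_1 + 3/7x_2 + 37/35 → 27/35x_1 - 1/7x_2 + 37/35
  leading term x_1: subtract (3/35)·g_1 from 27/35x_1 - 1/7x_2 + 37/35 → -1/7x_2 + 2/7
  leading term x_2: no divisor's leading term divides it; move -1/7x_2 to the remainder.
  leading term 1: no divisor's leading term divides it; move 2/7 to the remainder.
The remainder -1/7x_2 + 2/7 is nonzero, so it would be added as the next basis element.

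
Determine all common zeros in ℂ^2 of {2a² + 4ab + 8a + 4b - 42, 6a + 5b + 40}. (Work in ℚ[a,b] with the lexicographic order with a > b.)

Compute a lex Gröbner basis by Buchberger's algorithm.
f_1 = 2a² + 4ab + 8a + 4b - 42, LT = a².
f_2 = 6a + 5b + 40, LT = a.

S(f_1,f_2): lcm = a². S = 7/6ab - 8/3a + 2b - 21.
  leading term ab: subtract (7/36b)·f_2 from 7/6ab - 8/3a + 2b - 21 → -8/3a - 35/36b² - 52/9b - 21
  leading term a: subtract (-4/9)·f_2 from -8/3a - 35/36b² - 52/9b - 21 → -35/36b² - 32/9b - 29/9
  leading term b²: no divisor's leading term divides it; move -35/36b² to the remainder.
  leading term b: no divisor's leading term divides it; move -32/9b to the remainder.
  leading term 1: no divisor's leading term divides it; move -29/9 to the remainder.
  remainder -35/36b² - 32/9b - 29/9 ≠ 0; add h_3 = -35/36b² - 32/9b - 29/9 to the basis.

The other S-polynomials (S(f_1,h_3), S(f_2,h_3)) all reduce to 0 modulo the current basis, so we have a Gröbner basis.
Inter-reduce: drop elements whose leading term is divisible by another's, tail-reduce, and make monic.
Reduced Gröbner basis: {a + ⅚b + 20/3, b² + 128/35b + 116/35}.

From the last basis element, b² + 128/35b + 116/35 = 0, so b takes values in {-2, -58/35}. Each choice, substituted upward through the basis, yields the corresponding point(s) of the solution set.
  b = -2: the earlier basis element becomes a + 5 = 0, giving a = -5 — point (-5, -2).
  b = -58/35: the earlier basis element becomes a + 37/7 = 0, giving a = -37/7 — point (-37/7, -58/35).
Substituting each solution back into the original system confirms all equations vanish.

{(-5, -2), (-37/7, -58/35)}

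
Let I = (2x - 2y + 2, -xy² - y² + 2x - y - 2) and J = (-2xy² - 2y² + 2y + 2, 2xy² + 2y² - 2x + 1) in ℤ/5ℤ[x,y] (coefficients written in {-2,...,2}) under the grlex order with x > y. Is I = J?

Yes, the ideals are equal.

Since reduced Gröbner bases are canonical representatives of ideals under a given ordering, it suffices to compute and compare them.
Buchberger on the first generating set:
f_1 = 2x - 2y + 2, LT = x.
f_2 = -xy² - y² + 2x - y - 2, LT = xy².

S(f_1,f_2): lcm = xy². S = -y³ + 2x - y - 2.
  leading term y³: no divisor's leading term divides it; move -y³ to the remainder.
  leading term x: subtract (1)·f_1 from 2x - y - 2 → y + 1
  leading term y: no divisor's leading term divides it; move y to the remainder.
  leading term 1: no divisor's leading term divides it; move 1 to the remainder.
  remainder -y³ + y + 1 ≠ 0; add g_3 = -y³ + y + 1 to the basis.

The other S-polynomials (S(f_1,g_3), S(f_2,g_3)) all reduce to 0 modulo the current basis, so we have a Gröbner basis.
Inter-reduce: drop elements whose leading term is divisible by another's, tail-reduce, and make monic.
Reduced Gröbner basis: {y³ - y - 1, x - y + 1}.

Buchberger on the second generating set:
h_1 = -2xy² - 2y² + 2y + 2, LT = xy².
h_2 = 2xy² + 2y² - 2x + 1, LT = xy².

S(h_1,h_2): lcm = xy². S = x - y + 1.
  leading term x: no divisor's leading term divides it; move x to the remainder.
  leading term y: no divisor's leading term divides it; move -y to the remainder.
  leading term 1: no divisor's leading term divides it; move 1 to the remainder.
  remainder x - y + 1 ≠ 0; add k_3 = x - y + 1 to the basis.

S(h_1,k_3): lcm = xy². S = y³ - y - 1.
  leading term y³: no divisor's leading term divides it; move y³ to the remainder.
  leading term y: no divisor's leading term divides it; move -y to the remainder.
  leading term 1: no divisor's leading term divides it; move -1 to the remainder.
  remainder y³ - y - 1 ≠ 0; add k_4 = y³ - y - 1 to the basis.

The other S-polynomials (S(h_2,k_3), S(h_1,k_4), S(h_2,k_4), S(k_3,k_4)) all reduce to 0 modulo the current basis, so we have a Gröbner basis.
Inter-reduce: drop elements whose leading term is divisible by another's, tail-reduce, and make monic.
Reduced Gröbner basis: {y³ - y - 1, x - y + 1}.

These coincide, so the ideals are equal.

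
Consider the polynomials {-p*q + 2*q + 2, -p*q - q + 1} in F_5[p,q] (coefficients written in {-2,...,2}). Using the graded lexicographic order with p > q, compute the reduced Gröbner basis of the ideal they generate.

G = {p - 1, q + 2}

f_1 = -p*q + 2*q + 2, LT = p*q.
f_2 = -p*q - q + 1, LT = p*q.

S(f_1,f_2): lcm = p*q. S = 2*q - 1.
  leading term q: no divisor's leading term divides it; move 2*q to the remainder.
  leading term 1: no divisor's leading term divides it; move -1 to the remainder.
  remainder 2*q - 1 ≠ 0; add g_3 = 2*q - 1 to the basis.

S(f_1,g_3): lcm = p*q. S = -2*p - 2*q - 2.
  leading term p: no divisor's leading term divides it; move -2*p to the remainder.
  leading term q: subtract (-1)·g_3 from -2*q - 2 → 2
  leading term 1: no divisor's leading term divides it; move 2 to the remainder.
  remainder -2*p + 2 ≠ 0; add g_4 = -2*p + 2 to the basis.

S(f_2,g_3): lcm = p*q. S = -2*p + q - 1.
  leading term p: subtract (1)·g_4 from -2*p + q - 1 → q + 2
  leading term q: subtract (-2)·g_3 from q + 2 → 0
  remainder 0.

S(f_1,g_4): lcm = p*q. S = -q - 2.
  leading term q: subtract (2)·g_3 from -q - 2 → 0
  remainder 0.

S(f_2,g_4): lcm = p*q. S = 2*q - 1.
  leading term q: subtract (1)·g_3 from 2*q - 1 → 0
  remainder 0.

S(g_3,g_4): leading monomials are coprime, so the S-polynomial reduces to 0 (Buchberger's first criterion).
Every S-polynomial of the final basis reduces to 0, so we have a Gröbner basis.
Inter-reduce: drop elements whose leading term is divisible by another's, tail-reduce, and make monic.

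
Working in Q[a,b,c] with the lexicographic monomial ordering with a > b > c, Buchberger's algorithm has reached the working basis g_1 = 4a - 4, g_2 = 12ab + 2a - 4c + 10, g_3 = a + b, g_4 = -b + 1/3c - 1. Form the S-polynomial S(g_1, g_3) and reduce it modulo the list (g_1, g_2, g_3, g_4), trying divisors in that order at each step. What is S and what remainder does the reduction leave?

S(g_1, g_3) = -b - 1; remainder on division = -1/3c.

lcm(LM(g_1), LM(g_3)) = a.
S = (lcm/LT(g_1))·g_1 − (lcm/LT(g_3))·g_3 = -b - 1.
Reduce S modulo (g_1, g_2, g_3, g_4) in that order:
  leading term b: subtract (1)·g_4 from -b - 1 → -1/3c
  leading term c: no divisor's leading term divides it; move -1/3c to the remainder.
The remainder -1/3c is nonzero, so it would be added as the next basis element.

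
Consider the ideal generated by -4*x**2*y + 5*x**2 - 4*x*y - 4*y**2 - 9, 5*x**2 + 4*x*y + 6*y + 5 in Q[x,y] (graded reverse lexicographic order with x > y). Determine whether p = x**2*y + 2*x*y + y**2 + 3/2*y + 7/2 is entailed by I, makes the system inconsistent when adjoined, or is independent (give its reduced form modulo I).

x**2*y + 2*x*y + y**2 + 3/2*y + 7/2 lies in I (it reduces to 0).

First compute the reduced Gröbner basis of I by Buchberger's algorithm.
f_1 = -4*x**2*y + 5*x**2 - 4*x*y - 4*y**2 - 9, LT = x**2*y.
f_2 = 5*x**2 + 4*x*y + 6*y + 5, LT = x**2.

S(f_1,f_2): lcm = x**2*y. S = -4/5*x*y**2 - 5/4*x**2 + x*y - 1/5*y**2 - y + 9/4.
  leading term x*y**2: no divisor's leading term divides it; move -4/5*x*y**2 to the remainder.
  leading term x**2: subtract (-1/4)·f_2 from -5/4*x**2 + x*y - 1/5*y**2 - y + 9/4 → 2*x*y - 1/5*y**2 + 1/2*y + 7/2
  leading term x*y: no divisor's leading term divides it; move 2*x*y to the remainder.
  leading term y**2: no divisor's leading term divides it; move -1/5*y**2 to the remainder.
  leading term y: no divisor's leading term divides it; move 1/2*y to the remainder.
  leading term 1: no divisor's leading term divides it; move 7/2 to the remainder.
  remainder -4/5*x*y**2 + 2*x*y - 1/5*y**2 + 1/2*y + 7/2 ≠ 0; add h_3 = -4/5*x*y**2 + 2*x*y - 1/5*y**2 + 1/2*y + 7/2 to the basis.

S(f_1,h_3): lcm = x**2*y**2. S = 5/4*x**2*y + 3/4*x*y**2 + y**3 + 5/8*x*y + 35/8*x + 9/4*y.
  leading term x**2*y: subtract (-5/16)·f_1 from 5/4*x**2*y + 3/4*x*y**2 + y**3 + 5/8*x*y + 35/8*x + 9/4*y → 3/4*x*y**2 + y**3 + 25/16*x**2 - 5/8*x*y - 5/4*y**2 + 35/8*x + 9/4*y - 45/16
  leading term x*y**2: subtract (-15/16)·h_3 from 3/4*x*y**2 + y**3 + 25/16*x**2 - 5/8*x*y - 5/4*y**2 + 35/8*x + 9/4*y - 45/16 → y**3 + 25/16*x**2 + 5/4*x*y - 23/16*y**2 + 35/8*x + 87/32*y + 15/32
  leading term y**3: no divisor's leading term divides it; move y**3 to the remainder.
  leading term x**2: subtract (5/16)·f_2 from 25/16*x**2 + 5/4*x*y - 23/16*y**2 + 35/8*x + 87/32*y + 15/32 → -23/16*y**2 + 35/8*x + 27/32*y - 35/32
  leading term y**2: no divisor's leading term divides it; move -23/16*y**2 to the remainder.
  leading term x: no divisor's leading term divides it; move 35/8*x to the remainder.
  leading term y: no divisor's leading term divides it; move 27/32*y to the remainder.
  leading term 1: no divisor's leading term divides it; move -35/32 to the remainder.
  remainder y**3 - 23/16*y**2 + 35/8*x + 27/32*y - 35/32 ≠ 0; add h_4 = y**3 - 23/16*y**2 + 35/8*x + 27/32*y - 35/32 to the basis.

The other S-polynomials (S(f_2,h_3), S(f_1,h_4), S(f_2,h_4), S(h_3,h_4)) all reduce to 0 modulo the current basis, so we have a Gröbner basis.
Inter-reduce: drop elements whose leading term is divisible by another's, tail-reduce, and make monic.
Reduced Gröbner basis: {x*y**2 - 5/2*x*y + 1/4*y**2 - 5/8*y - 35/8, y**3 - 23/16*y**2 + 35/8*x + 27/32*y - 35/32, x**2 + 4/5*x*y + 6/5*y + 1}.
Label its elements g_1 = x*y**2 - 5/2*x*y + 1/4*y**2 - 5/8*y - 35/8, g_2 = y**3 - 23/16*y**2 + 35/8*x + 27/32*y - 35/32, g_3 = x**2 + 4/5*x*y + 6/5*y + 1.

Reduce p = x**2*y + 2*x*y + y**2 + 3/2*y + 7/2 modulo G:
  leading term x**2*y: subtract (y)·g_3 from x**2*y + 2*x*y + y**2 + 3/2*y + 7/2 → -4/5*x*y**2 + 2*x*y - 1/5*y**2 + 1/2*y + 7/2
  leading term x*y**2: subtract (-4/5)·g_1 from -4/5*x*y**2 + 2*x*y - 1/5*y**2 + 1/2*y + 7/2 → 0
  normal form = 0.
Since the normal form is 0, p ∈ I.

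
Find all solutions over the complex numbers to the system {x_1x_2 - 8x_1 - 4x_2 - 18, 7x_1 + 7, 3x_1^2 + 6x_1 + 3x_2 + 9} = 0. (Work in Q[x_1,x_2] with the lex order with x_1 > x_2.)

{(-1, -2)}

Compute a lex Gröbner basis by Buchberger's algorithm.
f_1 = x_1x_2 - 8x_1 - 4x_2 - 18, LT = x_1x_2.
f_2 = 7x_1 + 7, LT = x_1.
f_3 = 3x_1^2 + 6x_1 + 3x_2 + 9, LT = x_1^2.

S(f_1,f_2): lcm = x_1x_2. S = -8x_1 - 5x_2 - 18.
  leading term x_1: subtract (-8/7)·f_2 from -8x_1 - 5x_2 - 18 → -5x_2 - 10
  leading term x_2: no divisor's leading term divides it; move -5x_2 to the remainder.
  leading term 1: no divisor's leading term divides it; move -10 to the remainder.
  remainder -5x_2 - 10 ≠ 0; add h_4 = -5x_2 - 10 to the basis.

The other S-polynomials (S(f_1,f_3), S(f_2,f_3), S(f_1,h_4), S(f_2,h_4), S(f_3,h_4)) all reduce to 0 modulo the current basis, so we have a Gröbner basis.
Inter-reduce: drop elements whose leading term is divisible by another's, tail-reduce, and make monic.
Reduced Gröbner basis: {x_1 + 1, x_2 + 2}.

Elimination: the polynomial x_2 + 2 lies in the elimination ideal for x_2, so x_2 ∈ {-2}. For each such x_2, the remaining basis elements (now univariate) give the rest of the solution.
  x_2 = -2: the earlier basis element becomes x_1 + 1 = 0, giving x_1 = -1 — point (-1, -2).
Substituting each solution back into the original system confirms all equations vanish.
This is the nonlinear analogue of row-reducing a linear system.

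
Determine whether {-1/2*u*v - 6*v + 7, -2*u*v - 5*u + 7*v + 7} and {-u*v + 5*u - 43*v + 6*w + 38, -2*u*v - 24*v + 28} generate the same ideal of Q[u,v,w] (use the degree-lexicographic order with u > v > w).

No, the ideals differ.

Equality of ideals is decidable: compute both reduced Gröbner bases (unique for the ordering) and check whether they agree.
Buchberger on the first generating set:
f_1 = -1/2*u*v - 6*v + 7, LT = u*v.
f_2 = -2*u*v - 5*u + 7*v + 7, LT = u*v.

S(f_1,f_2): lcm = u*v. S = -5/2*u + 31/2*v - 21/2.
  leading term u: no divisor's leading term divides it; move -5/2*u to the remainder.
  leading term v: no divisor's leading term divides it; move 31/2*v to the remainder.
  leading term 1: no divisor's leading term divides it; move -21/2 to the remainder.
  remainder -5/2*u + 31/2*v - 21/2 ≠ 0; add g_3 = -5/2*u + 31/2*v - 21/2 to the basis.

S(f_1,g_3): lcm = u*v. S = 31/5*v**2 + 39/5*v - 14.
  leading term v**2: no divisor's leading term divides it; move 31/5*v**2 to the remainder.
  leading term v: no divisor's leading term divides it; move 39/5*v to the remainder.
  leading term 1: no divisor's leading term divides it; move -14 to the remainder.
  remainder 31/5*v**2 + 39/5*v - 14 ≠ 0; add g_4 = 31/5*v**2 + 39/5*v - 14 to the basis.

The other S-polynomials (S(f_2,g_3), S(f_1,g_4), S(f_2,g_4), S(g_3,g_4)) all reduce to 0 modulo the current basis, so we have a Gröbner basis.
Inter-reduce: drop elements whose leading term is divisible by another's, tail-reduce, and make monic.
Reduced Gröbner basis: {v**2 + 39/31*v - 70/31, u - 31/5*v + 21/5}.

Buchberger on the second generating set:
h_1 = -u*v + 5*u - 43*v + 6*w + 38, LT = u*v.
h_2 = -2*u*v - 24*v + 28, LT = u*v.

S(h_1,h_2): lcm = u*v. S = -5*u + 31*v - 6*w - 24.
  leading term u: no divisor's leading term divides it; move -5*u to the remainder.
  leading term v: no divisor's leading term divides it; move 31*v to the remainder.
  leading term w: no divisor's leading term divides it; move -6*w to the remainder.
  leading term 1: no divisor's leading term divides it; move -24 to the remainder.
  remainder -5*u + 31*v - 6*w - 24 ≠ 0; add k_3 = -5*u + 31*v - 6*w - 24 to the basis.

S(h_1,k_3): lcm = u*v. S = 31/5*v**2 - 6/5*v*w - 5*u + 191/5*v - 6*w - 38.
  leading term v**2: no divisor's leading term divides it; move 31/5*v**2 to the remainder.
  leading term v*w: no divisor's leading term divides it; move -6/5*v*w to the remainder.
  leading term u: subtract (1)·k_3 from -5*u + 191/5*v - 6*w - 38 → 36/5*v - 14
  leading term v: no divisor's leading term divides it; move 36/5*v to the remainder.
  leading term 1: no divisor's leading term divides it; move -14 to the remainder.
  remainder 31/5*v**2 - 6/5*v*w + 36/5*v - 14 ≠ 0; add k_4 = 31/5*v**2 - 6/5*v*w + 36/5*v - 14 to the basis.

The other S-polynomials (S(h_2,k_3), S(h_1,k_4), S(h_2,k_4), S(k_3,k_4)) all reduce to 0 modulo the current basis, so we have a Gröbner basis.
Inter-reduce: drop elements whose leading term is divisible by another's, tail-reduce, and make monic.
Reduced Gröbner basis: {v**2 - 6/31*v*w + 36/31*v - 70/31, u - 31/5*v + 6/5*w + 24/5}.

Since the reduced bases disagree, the two ideals are not the same.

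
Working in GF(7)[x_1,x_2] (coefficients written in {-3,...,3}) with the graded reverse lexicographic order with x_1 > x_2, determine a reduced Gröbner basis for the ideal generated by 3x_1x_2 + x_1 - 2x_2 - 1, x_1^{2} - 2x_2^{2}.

f_1 = 3x_1x_2 + x_1 - 2x_2 - 1, LT = x_1x_2.
f_2 = x_1^{2} - 2x_2^{2}, LT = x_1^{2}.

S(f_1,f_2): lcm = x_1^{2}x_2. S = 2x_2^{3} - 2x_1^{2} - 3x_1x_2 + 2x_1.
  leading term x_2^{3}: no divisor's leading term divides it; move 2x_2^{3} to the remainder.
  leading term x_1^{2}: subtract (-2)·f_2 from -2x_1^{2} - 3x_1x_2 + 2x_1 → -3x_1x_2 + 3x_2^{2} + 2x_1
  leading term x_1x_2: subtract (-1)·f_1 from -3x_1x_2 + 3x_2^{2} + 2x_1 → 3x_2^{2} + 3x_1 - 2x_2 - 1
  leading term x_2^{2}: no divisor's leading term divides it; move 3x_2^{2} to the remainder.
  leading term x_1: no divisor's leading term divides it; move 3x_1 to the remainder.
  leading term x_2: no divisor's leading term divides it; move -2x_2 to the remainder.
  leading term 1: no divisor's leading term divides it; move -1 to the remainder.
  remainder 2x_2^{3} + 3x_2^{2} + 3x_1 - 2x_2 - 1 ≠ 0; add g_3 = 2x_2^{3} + 3x_2^{2} + 3x_1 - 2x_2 - 1 to the basis.

The other S-polynomials (S(f_1,g_3), S(f_2,g_3)) all reduce to 0 modulo the current basis, so we have a Gröbner basis.

G = {x_2^{3} - 2x_2^{2} - 2x_1 - x_2 + 3, x_1^{2} - 2x_2^{2}, x_1x_2 - 2x_1 - 3x_2 + 2}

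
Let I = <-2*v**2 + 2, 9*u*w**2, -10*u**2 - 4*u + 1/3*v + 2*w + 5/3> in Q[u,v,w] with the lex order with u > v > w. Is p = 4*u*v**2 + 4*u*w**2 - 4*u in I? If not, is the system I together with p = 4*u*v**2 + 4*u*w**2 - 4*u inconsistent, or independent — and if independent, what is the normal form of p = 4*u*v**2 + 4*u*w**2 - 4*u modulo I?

4*u*v**2 + 4*u*w**2 - 4*u lies in I (it reduces to 0).

First compute the reduced Gröbner basis of I by Buchberger's algorithm.
f_1 = -2*v**2 + 2, LT = v**2.
f_2 = 9*u*w**2, LT = u*w**2.
f_3 = -10*u**2 - 4*u + 1/3*v + 2*w + 5/3, LT = u**2.

S(f_2,f_3): lcm = u**2*w**2. S = -2/5*u*w**2 + 1/30*v*w**2 + 1/5*w**3 + 1/6*w**2.
  leading term u*w**2: subtract (-2/45)·f_2 from -2/5*u*w**2 + 1/30*v*w**2 + 1/5*w**3 + 1/6*w**2 → 1/30*v*w**2 + 1/5*w**3 + 1/6*w**2
  leading term v*w**2: no divisor's leading term divides it; move 1/30*v*w**2 to the remainder.
  leading term w**3: no divisor's leading term divides it; move 1/5*w**3 to the remainder.
  leading term w**2: no divisor's leading term divides it; move 1/6*w**2 to the remainder.
  remainder 1/30*v*w**2 + 1/5*w**3 + 1/6*w**2 ≠ 0; add h_4 = 1/30*v*w**2 + 1/5*w**3 + 1/6*w**2 to the basis.

S(f_1,h_4): lcm = v**2*w**2. S = -6*v*w**3 - 5*v*w**2 - w**2.
  leading term v*w**3: subtract (-180*w)·h_4 from -6*v*w**3 - 5*v*w**2 - w**2 → -5*v*w**2 + 36*w**4 + 30*w**3 - w**2
  leading term v*w**2: subtract (-150)·h_4 from -5*v*w**2 + 36*w**4 + 30*w**3 - w**2 → 36*w**4 + 60*w**3 + 24*w**2
  leading term w**4: no divisor's leading term divides it; move 36*w**4 to the remainder.
  leading term w**3: no divisor's leading term divides it; move 60*w**3 to the remainder.
  leading term w**2: no divisor's leading term divides it; move 24*w**2 to the remainder.
  remainder 36*w**4 + 60*w**3 + 24*w**2 ≠ 0; add h_5 = 36*w**4 + 60*w**3 + 24*w**2 to the basis.

The other S-polynomials (S(f_1,f_2), S(f_1,f_3), S(f_2,h_4), S(f_3,h_4), S(f_1,h_5), S(f_2,h_5), S(f_3,h_5), S(h_4,h_5)) all reduce to 0 modulo the current basis, so we have a Gröbner basis.
Inter-reduce: drop elements whose leading term is divisible by another's, tail-reduce, and make monic.
Reduced Gröbner basis: {u**2 + 2/5*u - 1/30*v - 1/5*w - 1/6, u*w**2, v**2 - 1, v*w**2 + 6*w**3 + 5*w**2, w**4 + 5/3*w**3 + 2/3*w**2}.
Label its elements g_1 = u**2 + 2/5*u - 1/30*v - 1/5*w - 1/6, g_2 = u*w**2, g_3 = v**2 - 1, g_4 = v*w**2 + 6*w**3 + 5*w**2, g_5 = w**4 + 5/3*w**3 + 2/3*w**2.

Reduce p = 4*u*v**2 + 4*u*w**2 - 4*u modulo G:
  leading term u*v**2: subtract (4*u)·g_3 from 4*u*v**2 + 4*u*w**2 - 4*u → 4*u*w**2
  leading term u*w**2: subtract (4)·g_2 from 4*u*w**2 → 0
  normal form = 0.
Since the normal form is 0, p ∈ I.

The remainder on division by a Gröbner basis is unique — it is the normal form.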